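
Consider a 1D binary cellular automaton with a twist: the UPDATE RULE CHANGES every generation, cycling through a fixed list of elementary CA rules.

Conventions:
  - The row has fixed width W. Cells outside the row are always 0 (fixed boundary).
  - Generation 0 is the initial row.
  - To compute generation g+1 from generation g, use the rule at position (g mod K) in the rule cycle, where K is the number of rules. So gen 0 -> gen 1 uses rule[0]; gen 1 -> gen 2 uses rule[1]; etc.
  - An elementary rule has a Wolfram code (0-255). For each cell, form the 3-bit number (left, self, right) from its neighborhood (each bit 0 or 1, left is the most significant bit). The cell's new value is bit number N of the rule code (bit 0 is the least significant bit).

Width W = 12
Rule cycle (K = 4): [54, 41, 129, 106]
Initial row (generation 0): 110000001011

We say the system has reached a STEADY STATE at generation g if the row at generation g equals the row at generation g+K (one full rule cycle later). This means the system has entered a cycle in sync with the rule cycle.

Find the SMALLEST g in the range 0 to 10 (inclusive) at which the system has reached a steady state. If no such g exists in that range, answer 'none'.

Answer: 2

Derivation:
Gen 0: 110000001011
Gen 1 (rule 54): 001000011100
Gen 2 (rule 41): 100011010001
Gen 3 (rule 129): 001000000100
Gen 4 (rule 106): 010000001000
Gen 5 (rule 54): 111000011100
Gen 6 (rule 41): 100011010001
Gen 7 (rule 129): 001000000100
Gen 8 (rule 106): 010000001000
Gen 9 (rule 54): 111000011100
Gen 10 (rule 41): 100011010001
Gen 11 (rule 129): 001000000100
Gen 12 (rule 106): 010000001000
Gen 13 (rule 54): 111000011100
Gen 14 (rule 41): 100011010001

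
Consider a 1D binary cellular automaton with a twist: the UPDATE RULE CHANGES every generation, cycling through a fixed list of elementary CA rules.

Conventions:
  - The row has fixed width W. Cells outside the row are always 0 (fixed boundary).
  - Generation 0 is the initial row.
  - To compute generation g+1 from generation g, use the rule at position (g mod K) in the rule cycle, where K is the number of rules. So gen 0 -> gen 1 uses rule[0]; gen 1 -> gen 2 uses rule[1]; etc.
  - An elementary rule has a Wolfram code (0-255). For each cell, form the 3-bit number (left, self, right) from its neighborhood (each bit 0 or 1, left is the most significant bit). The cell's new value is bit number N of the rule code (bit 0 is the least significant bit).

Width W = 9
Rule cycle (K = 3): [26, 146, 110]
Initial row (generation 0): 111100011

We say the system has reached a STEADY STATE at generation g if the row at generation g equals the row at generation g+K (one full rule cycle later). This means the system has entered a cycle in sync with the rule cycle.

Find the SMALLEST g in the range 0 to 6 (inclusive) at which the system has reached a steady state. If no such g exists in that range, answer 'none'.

Gen 0: 111100011
Gen 1 (rule 26): 100010110
Gen 2 (rule 146): 010100001
Gen 3 (rule 110): 111100011
Gen 4 (rule 26): 100010110
Gen 5 (rule 146): 010100001
Gen 6 (rule 110): 111100011
Gen 7 (rule 26): 100010110
Gen 8 (rule 146): 010100001
Gen 9 (rule 110): 111100011

Answer: 0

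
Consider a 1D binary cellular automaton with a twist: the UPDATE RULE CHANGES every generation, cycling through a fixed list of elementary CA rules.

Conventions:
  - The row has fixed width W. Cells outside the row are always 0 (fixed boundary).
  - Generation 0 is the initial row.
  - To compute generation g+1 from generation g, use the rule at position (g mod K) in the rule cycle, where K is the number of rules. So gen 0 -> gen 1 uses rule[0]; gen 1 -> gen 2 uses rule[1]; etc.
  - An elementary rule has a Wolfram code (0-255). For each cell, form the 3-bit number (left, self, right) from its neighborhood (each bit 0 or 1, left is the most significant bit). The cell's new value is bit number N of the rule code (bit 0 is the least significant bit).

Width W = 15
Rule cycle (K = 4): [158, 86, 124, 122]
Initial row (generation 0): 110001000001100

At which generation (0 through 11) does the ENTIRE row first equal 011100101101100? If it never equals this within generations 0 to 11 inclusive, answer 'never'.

Answer: never

Derivation:
Gen 0: 110001000001100
Gen 1 (rule 158): 101011100011010
Gen 2 (rule 86): 101000110101011
Gen 3 (rule 124): 111100111111111
Gen 4 (rule 122): 100111100000001
Gen 5 (rule 158): 111111010000011
Gen 6 (rule 86): 000001011000101
Gen 7 (rule 124): 000001111100111
Gen 8 (rule 122): 000011000111101
Gen 9 (rule 158): 000110101111001
Gen 10 (rule 86): 001010100001111
Gen 11 (rule 124): 001111110001001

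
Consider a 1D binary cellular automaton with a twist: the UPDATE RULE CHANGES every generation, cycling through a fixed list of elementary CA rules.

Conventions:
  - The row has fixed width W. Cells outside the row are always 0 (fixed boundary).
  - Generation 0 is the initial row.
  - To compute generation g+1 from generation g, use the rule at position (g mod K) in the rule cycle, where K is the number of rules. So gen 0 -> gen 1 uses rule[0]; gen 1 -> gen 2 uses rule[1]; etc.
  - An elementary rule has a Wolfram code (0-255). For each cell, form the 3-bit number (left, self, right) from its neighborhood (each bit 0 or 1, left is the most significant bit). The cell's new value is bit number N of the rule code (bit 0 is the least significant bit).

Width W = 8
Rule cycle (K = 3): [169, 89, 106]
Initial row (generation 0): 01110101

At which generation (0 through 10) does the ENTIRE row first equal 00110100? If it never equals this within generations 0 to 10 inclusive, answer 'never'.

Answer: never

Derivation:
Gen 0: 01110101
Gen 1 (rule 169): 01101010
Gen 2 (rule 89): 01100001
Gen 3 (rule 106): 11100010
Gen 4 (rule 169): 11001000
Gen 5 (rule 89): 11100111
Gen 6 (rule 106): 10101101
Gen 7 (rule 169): 01011010
Gen 8 (rule 89): 00011001
Gen 9 (rule 106): 00111010
Gen 10 (rule 169): 10110100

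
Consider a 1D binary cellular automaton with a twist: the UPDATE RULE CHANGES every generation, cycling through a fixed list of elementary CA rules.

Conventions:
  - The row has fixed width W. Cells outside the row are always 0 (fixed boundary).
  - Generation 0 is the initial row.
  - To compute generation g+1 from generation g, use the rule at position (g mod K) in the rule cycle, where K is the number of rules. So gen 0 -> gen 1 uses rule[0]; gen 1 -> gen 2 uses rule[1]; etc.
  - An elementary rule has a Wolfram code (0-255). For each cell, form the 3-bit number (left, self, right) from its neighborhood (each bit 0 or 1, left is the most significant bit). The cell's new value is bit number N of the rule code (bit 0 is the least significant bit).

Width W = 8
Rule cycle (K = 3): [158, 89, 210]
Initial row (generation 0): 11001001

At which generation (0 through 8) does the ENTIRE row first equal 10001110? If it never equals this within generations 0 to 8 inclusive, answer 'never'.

Answer: never

Derivation:
Gen 0: 11001001
Gen 1 (rule 158): 10111111
Gen 2 (rule 89): 00100001
Gen 3 (rule 210): 01010010
Gen 4 (rule 158): 11011111
Gen 5 (rule 89): 11010001
Gen 6 (rule 210): 01001010
Gen 7 (rule 158): 11111011
Gen 8 (rule 89): 10001011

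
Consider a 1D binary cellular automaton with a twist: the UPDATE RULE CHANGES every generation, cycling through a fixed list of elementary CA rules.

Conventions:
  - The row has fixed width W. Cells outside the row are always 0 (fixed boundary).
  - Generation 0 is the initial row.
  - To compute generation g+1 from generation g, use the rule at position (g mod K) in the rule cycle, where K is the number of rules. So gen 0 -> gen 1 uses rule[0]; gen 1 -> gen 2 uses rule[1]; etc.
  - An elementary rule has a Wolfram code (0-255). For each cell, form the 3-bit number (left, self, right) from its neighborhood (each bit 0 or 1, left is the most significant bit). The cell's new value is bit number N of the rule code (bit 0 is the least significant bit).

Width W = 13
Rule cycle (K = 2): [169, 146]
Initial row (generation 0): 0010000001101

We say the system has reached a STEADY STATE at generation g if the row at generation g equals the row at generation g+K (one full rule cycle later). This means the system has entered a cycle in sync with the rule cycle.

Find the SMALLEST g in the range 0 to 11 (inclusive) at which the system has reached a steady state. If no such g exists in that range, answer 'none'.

Gen 0: 0010000001101
Gen 1 (rule 169): 1000111101010
Gen 2 (rule 146): 0101011000001
Gen 3 (rule 169): 0010110011100
Gen 4 (rule 146): 0100001101010
Gen 5 (rule 169): 0001101010100
Gen 6 (rule 146): 0010000000010
Gen 7 (rule 169): 1000111111000
Gen 8 (rule 146): 0101011110100
Gen 9 (rule 169): 0010111101001
Gen 10 (rule 146): 0100011000110
Gen 11 (rule 169): 0001010010100
Gen 12 (rule 146): 0010001100010
Gen 13 (rule 169): 1000101001000

Answer: none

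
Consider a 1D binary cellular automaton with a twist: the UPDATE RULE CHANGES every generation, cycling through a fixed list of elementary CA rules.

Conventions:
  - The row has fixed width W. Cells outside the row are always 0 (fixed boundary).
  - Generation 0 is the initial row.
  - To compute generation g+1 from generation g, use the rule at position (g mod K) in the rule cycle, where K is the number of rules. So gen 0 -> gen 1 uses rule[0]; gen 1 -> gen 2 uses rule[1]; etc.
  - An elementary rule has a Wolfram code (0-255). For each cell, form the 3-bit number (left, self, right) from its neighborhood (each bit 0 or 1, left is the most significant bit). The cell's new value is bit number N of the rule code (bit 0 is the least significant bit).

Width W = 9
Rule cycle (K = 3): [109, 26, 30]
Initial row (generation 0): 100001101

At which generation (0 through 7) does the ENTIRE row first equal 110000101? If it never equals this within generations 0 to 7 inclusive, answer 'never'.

Answer: never

Derivation:
Gen 0: 100001101
Gen 1 (rule 109): 101101111
Gen 2 (rule 26): 001001000
Gen 3 (rule 30): 011111100
Gen 4 (rule 109): 010000101
Gen 5 (rule 26): 101001000
Gen 6 (rule 30): 101111100
Gen 7 (rule 109): 111000101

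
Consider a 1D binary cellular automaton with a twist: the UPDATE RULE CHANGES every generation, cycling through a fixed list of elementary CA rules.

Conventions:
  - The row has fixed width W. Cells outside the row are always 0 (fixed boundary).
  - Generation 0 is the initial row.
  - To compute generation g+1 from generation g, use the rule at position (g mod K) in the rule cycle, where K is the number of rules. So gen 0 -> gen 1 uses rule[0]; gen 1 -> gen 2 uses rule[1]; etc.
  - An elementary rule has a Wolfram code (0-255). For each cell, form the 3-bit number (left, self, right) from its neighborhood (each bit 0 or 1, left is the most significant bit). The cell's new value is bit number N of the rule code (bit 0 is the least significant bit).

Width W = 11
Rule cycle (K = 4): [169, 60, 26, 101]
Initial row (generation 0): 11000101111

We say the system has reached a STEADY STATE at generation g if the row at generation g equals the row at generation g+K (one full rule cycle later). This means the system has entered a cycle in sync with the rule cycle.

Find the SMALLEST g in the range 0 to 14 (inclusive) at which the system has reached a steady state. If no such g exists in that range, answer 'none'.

Answer: none

Derivation:
Gen 0: 11000101111
Gen 1 (rule 169): 10010011110
Gen 2 (rule 60): 11011010001
Gen 3 (rule 26): 10010001010
Gen 4 (rule 101): 10010101110
Gen 5 (rule 169): 00001011100
Gen 6 (rule 60): 00001110010
Gen 7 (rule 26): 00011001101
Gen 8 (rule 101): 11001000111
Gen 9 (rule 169): 10000010110
Gen 10 (rule 60): 11000011101
Gen 11 (rule 26): 10100110000
Gen 12 (rule 101): 11100010111
Gen 13 (rule 169): 11001001110
Gen 14 (rule 60): 10101101001
Gen 15 (rule 26): 00001000110
Gen 16 (rule 101): 11101010010
Gen 17 (rule 169): 11010100000
Gen 18 (rule 60): 10111110000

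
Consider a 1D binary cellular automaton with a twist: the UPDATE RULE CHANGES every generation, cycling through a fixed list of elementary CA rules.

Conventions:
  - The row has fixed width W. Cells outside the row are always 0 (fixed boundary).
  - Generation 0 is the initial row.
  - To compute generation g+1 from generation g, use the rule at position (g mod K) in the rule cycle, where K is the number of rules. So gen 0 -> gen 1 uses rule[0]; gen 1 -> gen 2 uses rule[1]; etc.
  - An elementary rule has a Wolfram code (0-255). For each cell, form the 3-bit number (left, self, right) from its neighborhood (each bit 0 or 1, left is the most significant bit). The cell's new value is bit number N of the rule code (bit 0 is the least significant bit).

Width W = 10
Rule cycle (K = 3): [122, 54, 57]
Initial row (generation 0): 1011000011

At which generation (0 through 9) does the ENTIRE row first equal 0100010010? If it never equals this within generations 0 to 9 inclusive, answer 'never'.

Answer: never

Derivation:
Gen 0: 1011000011
Gen 1 (rule 122): 0111100111
Gen 2 (rule 54): 1000011000
Gen 3 (rule 57): 0111010111
Gen 4 (rule 122): 1101101101
Gen 5 (rule 54): 0010010011
Gen 6 (rule 57): 1001001010
Gen 7 (rule 122): 0110110101
Gen 8 (rule 54): 1001001111
Gen 9 (rule 57): 0100101000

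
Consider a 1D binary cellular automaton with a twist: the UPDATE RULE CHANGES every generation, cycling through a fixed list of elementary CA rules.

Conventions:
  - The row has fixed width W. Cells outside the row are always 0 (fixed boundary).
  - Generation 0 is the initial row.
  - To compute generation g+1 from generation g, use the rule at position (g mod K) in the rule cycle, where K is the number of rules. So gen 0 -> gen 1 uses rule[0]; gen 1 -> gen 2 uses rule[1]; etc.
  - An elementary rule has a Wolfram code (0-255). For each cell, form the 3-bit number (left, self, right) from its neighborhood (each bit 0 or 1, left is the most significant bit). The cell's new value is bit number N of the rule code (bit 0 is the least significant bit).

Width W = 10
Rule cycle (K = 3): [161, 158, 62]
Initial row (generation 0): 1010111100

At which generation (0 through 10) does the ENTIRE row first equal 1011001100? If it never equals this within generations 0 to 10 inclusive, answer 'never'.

Gen 0: 1010111100
Gen 1 (rule 161): 0101011001
Gen 2 (rule 158): 1101010111
Gen 3 (rule 62): 1011111100
Gen 4 (rule 161): 0101111001
Gen 5 (rule 158): 1101110111
Gen 6 (rule 62): 1011001100
Gen 7 (rule 161): 0100000001
Gen 8 (rule 158): 1110000011
Gen 9 (rule 62): 1001000110
Gen 10 (rule 161): 0000010000

Answer: 6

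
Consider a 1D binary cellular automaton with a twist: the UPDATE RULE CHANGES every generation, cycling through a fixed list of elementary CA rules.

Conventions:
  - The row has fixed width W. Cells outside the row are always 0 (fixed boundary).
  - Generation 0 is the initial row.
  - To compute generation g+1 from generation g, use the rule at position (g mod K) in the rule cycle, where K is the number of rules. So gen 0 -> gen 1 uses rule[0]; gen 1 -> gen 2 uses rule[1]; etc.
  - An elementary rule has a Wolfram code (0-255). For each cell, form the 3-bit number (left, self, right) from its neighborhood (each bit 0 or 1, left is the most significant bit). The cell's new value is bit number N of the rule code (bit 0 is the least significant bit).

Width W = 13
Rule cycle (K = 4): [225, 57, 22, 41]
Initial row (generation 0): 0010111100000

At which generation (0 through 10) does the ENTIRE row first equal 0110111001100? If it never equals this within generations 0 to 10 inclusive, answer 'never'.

Answer: never

Derivation:
Gen 0: 0010111100000
Gen 1 (rule 225): 1001011101111
Gen 2 (rule 57): 0100110011000
Gen 3 (rule 22): 1111001100100
Gen 4 (rule 41): 1000001000001
Gen 5 (rule 225): 0011100011100
Gen 6 (rule 57): 1010011010011
Gen 7 (rule 22): 1011100011100
Gen 8 (rule 41): 0110001010001
Gen 9 (rule 225): 0010100100100
Gen 10 (rule 57): 1001010010011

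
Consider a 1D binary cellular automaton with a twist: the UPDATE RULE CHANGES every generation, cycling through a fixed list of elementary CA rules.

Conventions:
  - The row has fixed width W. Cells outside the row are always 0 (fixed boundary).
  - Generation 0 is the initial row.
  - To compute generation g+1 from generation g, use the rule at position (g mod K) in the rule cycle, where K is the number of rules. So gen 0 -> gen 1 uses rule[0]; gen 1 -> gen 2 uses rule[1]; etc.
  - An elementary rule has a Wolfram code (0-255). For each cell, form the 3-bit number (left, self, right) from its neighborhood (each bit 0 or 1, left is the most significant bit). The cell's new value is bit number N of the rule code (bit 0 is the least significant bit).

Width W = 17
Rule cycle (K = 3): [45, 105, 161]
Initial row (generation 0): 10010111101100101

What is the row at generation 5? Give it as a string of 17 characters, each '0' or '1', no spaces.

Gen 0: 10010111101100101
Gen 1 (rule 45): 10011100011000111
Gen 2 (rule 105): 00010101011010101
Gen 3 (rule 161): 11001010100101010
Gen 4 (rule 45): 10001111100111110
Gen 5 (rule 105): 00101000100100010

Answer: 00101000100100010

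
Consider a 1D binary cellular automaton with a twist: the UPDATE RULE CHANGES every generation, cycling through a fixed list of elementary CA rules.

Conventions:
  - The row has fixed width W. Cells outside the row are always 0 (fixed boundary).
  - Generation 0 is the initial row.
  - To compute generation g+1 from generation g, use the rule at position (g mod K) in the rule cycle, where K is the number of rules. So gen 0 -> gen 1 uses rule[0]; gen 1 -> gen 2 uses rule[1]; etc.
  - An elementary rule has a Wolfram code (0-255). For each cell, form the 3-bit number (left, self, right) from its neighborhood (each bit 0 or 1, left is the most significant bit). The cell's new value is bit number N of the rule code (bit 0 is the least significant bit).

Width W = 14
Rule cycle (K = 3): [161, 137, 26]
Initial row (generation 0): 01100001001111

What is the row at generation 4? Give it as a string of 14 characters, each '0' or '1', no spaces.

Answer: 00110010011000

Derivation:
Gen 0: 01100001001111
Gen 1 (rule 161): 00001100000110
Gen 2 (rule 137): 11101001110100
Gen 3 (rule 26): 10000111000010
Gen 4 (rule 161): 00110010011000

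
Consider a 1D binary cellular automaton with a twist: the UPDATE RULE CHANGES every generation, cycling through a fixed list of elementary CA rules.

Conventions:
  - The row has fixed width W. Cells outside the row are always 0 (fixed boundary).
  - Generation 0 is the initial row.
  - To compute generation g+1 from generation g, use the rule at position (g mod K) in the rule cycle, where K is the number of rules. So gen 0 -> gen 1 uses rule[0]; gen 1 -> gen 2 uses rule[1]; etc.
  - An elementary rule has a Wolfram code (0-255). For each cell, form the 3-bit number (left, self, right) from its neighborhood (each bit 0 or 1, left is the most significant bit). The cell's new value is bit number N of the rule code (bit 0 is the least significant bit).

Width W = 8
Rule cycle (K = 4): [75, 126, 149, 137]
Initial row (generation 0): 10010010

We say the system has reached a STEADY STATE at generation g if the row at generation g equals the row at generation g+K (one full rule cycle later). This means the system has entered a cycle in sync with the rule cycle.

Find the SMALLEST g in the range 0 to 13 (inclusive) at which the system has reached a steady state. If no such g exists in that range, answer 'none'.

Answer: 6

Derivation:
Gen 0: 10010010
Gen 1 (rule 75): 00100100
Gen 2 (rule 126): 01111110
Gen 3 (rule 149): 00111101
Gen 4 (rule 137): 10111000
Gen 5 (rule 75): 00101011
Gen 6 (rule 126): 01111111
Gen 7 (rule 149): 00111110
Gen 8 (rule 137): 10111100
Gen 9 (rule 75): 00100101
Gen 10 (rule 126): 01111111
Gen 11 (rule 149): 00111110
Gen 12 (rule 137): 10111100
Gen 13 (rule 75): 00100101
Gen 14 (rule 126): 01111111
Gen 15 (rule 149): 00111110
Gen 16 (rule 137): 10111100
Gen 17 (rule 75): 00100101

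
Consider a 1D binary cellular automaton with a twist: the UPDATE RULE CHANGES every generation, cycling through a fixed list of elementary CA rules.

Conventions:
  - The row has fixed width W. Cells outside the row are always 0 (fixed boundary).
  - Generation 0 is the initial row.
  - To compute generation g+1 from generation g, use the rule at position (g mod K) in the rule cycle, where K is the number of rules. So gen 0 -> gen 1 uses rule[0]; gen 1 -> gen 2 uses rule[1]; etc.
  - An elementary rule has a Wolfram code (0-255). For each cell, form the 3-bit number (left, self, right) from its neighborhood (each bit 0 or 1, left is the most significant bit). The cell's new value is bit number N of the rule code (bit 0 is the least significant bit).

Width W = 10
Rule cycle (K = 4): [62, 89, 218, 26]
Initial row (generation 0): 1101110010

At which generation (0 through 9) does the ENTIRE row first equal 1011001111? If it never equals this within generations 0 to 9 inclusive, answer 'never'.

Gen 0: 1101110010
Gen 1 (rule 62): 1011001111
Gen 2 (rule 89): 0011101001
Gen 3 (rule 218): 0111100110
Gen 4 (rule 26): 1100011101
Gen 5 (rule 62): 1010110011
Gen 6 (rule 89): 0000111011
Gen 7 (rule 218): 0001111011
Gen 8 (rule 26): 0011000010
Gen 9 (rule 62): 0110100111

Answer: 1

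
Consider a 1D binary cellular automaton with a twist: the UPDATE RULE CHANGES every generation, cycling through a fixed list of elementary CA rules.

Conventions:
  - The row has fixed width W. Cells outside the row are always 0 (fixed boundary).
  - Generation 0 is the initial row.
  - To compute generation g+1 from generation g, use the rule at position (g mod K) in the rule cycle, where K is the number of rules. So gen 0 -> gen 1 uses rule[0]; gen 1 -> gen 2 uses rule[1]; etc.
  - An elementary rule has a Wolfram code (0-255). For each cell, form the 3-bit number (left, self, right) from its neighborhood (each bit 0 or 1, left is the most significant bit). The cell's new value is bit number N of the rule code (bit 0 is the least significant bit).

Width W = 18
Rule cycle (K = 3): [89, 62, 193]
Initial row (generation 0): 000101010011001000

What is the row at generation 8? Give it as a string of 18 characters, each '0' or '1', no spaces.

Gen 0: 000101010011001000
Gen 1 (rule 89): 110000001011100111
Gen 2 (rule 62): 101000011110011100
Gen 3 (rule 193): 000011001110001101
Gen 4 (rule 89): 111011101011101100
Gen 5 (rule 62): 100110011110011010
Gen 6 (rule 193): 000010001110001000
Gen 7 (rule 89): 111001101011100111
Gen 8 (rule 62): 100111011110011100

Answer: 100111011110011100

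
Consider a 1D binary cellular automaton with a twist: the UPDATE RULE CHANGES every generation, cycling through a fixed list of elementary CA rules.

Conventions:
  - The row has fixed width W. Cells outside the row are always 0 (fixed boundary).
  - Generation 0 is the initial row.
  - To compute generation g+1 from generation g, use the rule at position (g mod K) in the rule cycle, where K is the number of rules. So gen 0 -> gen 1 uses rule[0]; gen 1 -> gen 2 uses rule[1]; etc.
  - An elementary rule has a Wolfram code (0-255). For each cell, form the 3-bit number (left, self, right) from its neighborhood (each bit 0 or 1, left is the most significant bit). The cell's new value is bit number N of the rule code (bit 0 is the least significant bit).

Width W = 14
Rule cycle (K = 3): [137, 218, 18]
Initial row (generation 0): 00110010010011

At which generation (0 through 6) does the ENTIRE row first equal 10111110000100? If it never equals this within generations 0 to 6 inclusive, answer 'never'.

Answer: never

Derivation:
Gen 0: 00110010010011
Gen 1 (rule 137): 10100000000010
Gen 2 (rule 218): 00010000000101
Gen 3 (rule 18): 00101000001000
Gen 4 (rule 137): 10000011100011
Gen 5 (rule 218): 01000111110111
Gen 6 (rule 18): 10101000000000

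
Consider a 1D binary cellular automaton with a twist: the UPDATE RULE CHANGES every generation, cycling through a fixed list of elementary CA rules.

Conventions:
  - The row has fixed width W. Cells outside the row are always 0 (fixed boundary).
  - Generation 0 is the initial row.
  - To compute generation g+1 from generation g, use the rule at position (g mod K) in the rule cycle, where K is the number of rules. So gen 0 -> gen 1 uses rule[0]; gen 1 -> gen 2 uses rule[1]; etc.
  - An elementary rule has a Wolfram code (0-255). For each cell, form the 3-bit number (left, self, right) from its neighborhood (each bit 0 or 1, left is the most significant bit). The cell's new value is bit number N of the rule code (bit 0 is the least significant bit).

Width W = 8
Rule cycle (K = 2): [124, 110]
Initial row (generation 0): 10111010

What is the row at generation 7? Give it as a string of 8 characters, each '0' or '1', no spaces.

Answer: 11110011

Derivation:
Gen 0: 10111010
Gen 1 (rule 124): 11101111
Gen 2 (rule 110): 10111001
Gen 3 (rule 124): 11101101
Gen 4 (rule 110): 10111111
Gen 5 (rule 124): 11100001
Gen 6 (rule 110): 10100011
Gen 7 (rule 124): 11110011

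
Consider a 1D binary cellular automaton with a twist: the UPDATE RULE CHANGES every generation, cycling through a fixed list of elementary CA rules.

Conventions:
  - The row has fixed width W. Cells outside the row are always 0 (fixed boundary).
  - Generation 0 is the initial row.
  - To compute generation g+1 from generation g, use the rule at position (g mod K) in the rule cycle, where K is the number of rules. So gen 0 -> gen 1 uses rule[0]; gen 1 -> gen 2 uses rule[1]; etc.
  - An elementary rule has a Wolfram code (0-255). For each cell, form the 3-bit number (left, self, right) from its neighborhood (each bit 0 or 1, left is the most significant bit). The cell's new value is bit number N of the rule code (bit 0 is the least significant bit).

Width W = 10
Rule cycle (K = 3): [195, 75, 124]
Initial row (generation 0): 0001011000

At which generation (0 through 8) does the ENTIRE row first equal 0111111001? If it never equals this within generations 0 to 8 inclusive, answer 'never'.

Gen 0: 0001011000
Gen 1 (rule 195): 1110001011
Gen 2 (rule 75): 1010110011
Gen 3 (rule 124): 1111111011
Gen 4 (rule 195): 0111111001
Gen 5 (rule 75): 1100001010
Gen 6 (rule 124): 1110001111
Gen 7 (rule 195): 0110110111
Gen 8 (rule 75): 1110110101

Answer: 4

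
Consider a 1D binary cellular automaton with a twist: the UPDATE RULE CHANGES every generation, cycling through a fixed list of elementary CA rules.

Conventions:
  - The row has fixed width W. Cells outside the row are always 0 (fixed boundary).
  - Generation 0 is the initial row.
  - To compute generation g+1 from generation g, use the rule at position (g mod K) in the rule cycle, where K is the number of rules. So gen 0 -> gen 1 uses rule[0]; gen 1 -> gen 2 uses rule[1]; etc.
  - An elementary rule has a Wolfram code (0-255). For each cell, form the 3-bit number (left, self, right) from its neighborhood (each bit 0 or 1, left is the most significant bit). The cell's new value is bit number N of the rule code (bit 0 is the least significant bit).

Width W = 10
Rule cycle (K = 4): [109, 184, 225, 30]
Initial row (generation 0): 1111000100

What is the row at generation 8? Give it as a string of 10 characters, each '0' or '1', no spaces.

Gen 0: 1111000100
Gen 1 (rule 109): 1001010101
Gen 2 (rule 184): 0100101010
Gen 3 (rule 225): 0000010100
Gen 4 (rule 30): 0000110110
Gen 5 (rule 109): 1110111110
Gen 6 (rule 184): 1101111101
Gen 7 (rule 225): 0110111110
Gen 8 (rule 30): 1100100001

Answer: 1100100001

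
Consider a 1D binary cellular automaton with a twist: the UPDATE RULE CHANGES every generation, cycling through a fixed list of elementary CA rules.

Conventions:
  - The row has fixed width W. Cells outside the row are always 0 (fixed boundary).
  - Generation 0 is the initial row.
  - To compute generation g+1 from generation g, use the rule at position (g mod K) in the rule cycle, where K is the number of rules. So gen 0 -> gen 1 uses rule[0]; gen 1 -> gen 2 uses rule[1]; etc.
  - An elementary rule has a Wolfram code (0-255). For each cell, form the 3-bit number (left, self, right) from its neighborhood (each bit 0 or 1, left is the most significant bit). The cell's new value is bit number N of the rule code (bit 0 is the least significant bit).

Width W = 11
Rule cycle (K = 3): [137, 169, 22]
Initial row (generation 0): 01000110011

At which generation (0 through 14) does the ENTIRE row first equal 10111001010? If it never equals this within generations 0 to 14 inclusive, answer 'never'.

Answer: 8

Derivation:
Gen 0: 01000110011
Gen 1 (rule 137): 00010100010
Gen 2 (rule 169): 11001001000
Gen 3 (rule 22): 00111111100
Gen 4 (rule 137): 10111111001
Gen 5 (rule 169): 01111110000
Gen 6 (rule 22): 10000001000
Gen 7 (rule 137): 00111100011
Gen 8 (rule 169): 10111001010
Gen 9 (rule 22): 10000111011
Gen 10 (rule 137): 00110110010
Gen 11 (rule 169): 10101100000
Gen 12 (rule 22): 10100010000
Gen 13 (rule 137): 00001000111
Gen 14 (rule 169): 11100010110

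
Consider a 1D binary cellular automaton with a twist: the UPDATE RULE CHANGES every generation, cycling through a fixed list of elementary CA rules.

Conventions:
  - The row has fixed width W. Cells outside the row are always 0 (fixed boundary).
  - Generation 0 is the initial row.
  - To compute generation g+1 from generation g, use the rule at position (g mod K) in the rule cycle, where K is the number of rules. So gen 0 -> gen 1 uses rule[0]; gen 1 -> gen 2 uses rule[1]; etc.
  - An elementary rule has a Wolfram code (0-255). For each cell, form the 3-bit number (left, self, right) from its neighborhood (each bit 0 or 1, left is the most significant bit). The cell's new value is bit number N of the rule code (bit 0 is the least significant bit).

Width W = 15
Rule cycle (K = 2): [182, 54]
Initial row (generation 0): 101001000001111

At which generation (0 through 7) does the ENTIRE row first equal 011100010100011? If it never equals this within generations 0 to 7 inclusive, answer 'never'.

Gen 0: 101001000001111
Gen 1 (rule 182): 111111100010110
Gen 2 (rule 54): 000000010111001
Gen 3 (rule 182): 000000111010111
Gen 4 (rule 54): 000001000111000
Gen 5 (rule 182): 000011101010100
Gen 6 (rule 54): 000100011111110
Gen 7 (rule 182): 001110101111101

Answer: never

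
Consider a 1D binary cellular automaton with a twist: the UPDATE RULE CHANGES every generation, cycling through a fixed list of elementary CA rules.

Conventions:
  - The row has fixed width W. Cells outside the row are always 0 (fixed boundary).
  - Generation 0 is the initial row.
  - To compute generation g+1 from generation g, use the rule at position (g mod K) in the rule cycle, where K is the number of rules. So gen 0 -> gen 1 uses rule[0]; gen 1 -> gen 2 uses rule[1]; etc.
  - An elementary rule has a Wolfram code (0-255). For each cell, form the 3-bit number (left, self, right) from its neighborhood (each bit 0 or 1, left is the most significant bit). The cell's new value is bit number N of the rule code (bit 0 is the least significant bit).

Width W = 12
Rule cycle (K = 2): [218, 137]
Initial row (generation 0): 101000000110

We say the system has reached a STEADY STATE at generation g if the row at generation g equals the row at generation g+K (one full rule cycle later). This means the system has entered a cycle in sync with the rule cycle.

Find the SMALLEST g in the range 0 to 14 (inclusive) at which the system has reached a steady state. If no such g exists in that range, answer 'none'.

Answer: 5

Derivation:
Gen 0: 101000000110
Gen 1 (rule 218): 000100001111
Gen 2 (rule 137): 110001101110
Gen 3 (rule 218): 111011101111
Gen 4 (rule 137): 110011001110
Gen 5 (rule 218): 111111111111
Gen 6 (rule 137): 111111111110
Gen 7 (rule 218): 111111111111
Gen 8 (rule 137): 111111111110
Gen 9 (rule 218): 111111111111
Gen 10 (rule 137): 111111111110
Gen 11 (rule 218): 111111111111
Gen 12 (rule 137): 111111111110
Gen 13 (rule 218): 111111111111
Gen 14 (rule 137): 111111111110
Gen 15 (rule 218): 111111111111
Gen 16 (rule 137): 111111111110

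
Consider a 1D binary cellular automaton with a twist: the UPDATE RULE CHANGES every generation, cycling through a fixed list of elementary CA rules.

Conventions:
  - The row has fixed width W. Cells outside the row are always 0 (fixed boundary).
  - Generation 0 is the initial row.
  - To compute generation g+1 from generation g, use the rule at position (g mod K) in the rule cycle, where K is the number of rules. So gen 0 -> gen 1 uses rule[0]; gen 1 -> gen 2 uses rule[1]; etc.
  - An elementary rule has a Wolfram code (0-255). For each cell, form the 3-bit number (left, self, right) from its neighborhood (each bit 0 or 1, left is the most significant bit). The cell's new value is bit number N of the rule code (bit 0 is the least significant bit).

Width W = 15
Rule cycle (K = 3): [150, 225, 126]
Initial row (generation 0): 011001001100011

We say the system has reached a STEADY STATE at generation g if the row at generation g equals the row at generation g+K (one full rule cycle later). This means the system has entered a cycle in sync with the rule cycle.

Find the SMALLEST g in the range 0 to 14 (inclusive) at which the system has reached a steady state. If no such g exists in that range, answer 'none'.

Gen 0: 011001001100011
Gen 1 (rule 150): 100111110010100
Gen 2 (rule 225): 000011110001001
Gen 3 (rule 126): 000110011011111
Gen 4 (rule 150): 001001100001110
Gen 5 (rule 225): 100000101100110
Gen 6 (rule 126): 110001111111111
Gen 7 (rule 150): 001010111111110
Gen 8 (rule 225): 100101011111110
Gen 9 (rule 126): 111111110000011
Gen 10 (rule 150): 011111101000100
Gen 11 (rule 225): 001111110010001
Gen 12 (rule 126): 011000011111011
Gen 13 (rule 150): 100100101110000
Gen 14 (rule 225): 000000010110111
Gen 15 (rule 126): 000000111111101
Gen 16 (rule 150): 000001011111001
Gen 17 (rule 225): 111100101111000

Answer: none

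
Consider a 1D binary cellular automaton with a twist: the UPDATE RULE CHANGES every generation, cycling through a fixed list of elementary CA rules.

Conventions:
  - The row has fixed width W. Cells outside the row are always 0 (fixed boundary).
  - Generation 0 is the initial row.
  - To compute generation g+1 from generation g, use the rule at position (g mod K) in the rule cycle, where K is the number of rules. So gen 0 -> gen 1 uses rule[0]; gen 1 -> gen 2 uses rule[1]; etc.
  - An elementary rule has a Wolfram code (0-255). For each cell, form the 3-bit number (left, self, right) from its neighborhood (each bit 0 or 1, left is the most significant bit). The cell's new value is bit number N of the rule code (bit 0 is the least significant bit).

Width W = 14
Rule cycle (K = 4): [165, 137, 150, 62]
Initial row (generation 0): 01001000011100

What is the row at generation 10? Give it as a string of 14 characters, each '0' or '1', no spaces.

Answer: 11000111111100

Derivation:
Gen 0: 01001000011100
Gen 1 (rule 165): 01001011001001
Gen 2 (rule 137): 00000010000000
Gen 3 (rule 150): 00000111000000
Gen 4 (rule 62): 00001100100000
Gen 5 (rule 165): 11100000101111
Gen 6 (rule 137): 11001110001110
Gen 7 (rule 150): 00110101010101
Gen 8 (rule 62): 01101111111111
Gen 9 (rule 165): 00010111111110
Gen 10 (rule 137): 11000111111100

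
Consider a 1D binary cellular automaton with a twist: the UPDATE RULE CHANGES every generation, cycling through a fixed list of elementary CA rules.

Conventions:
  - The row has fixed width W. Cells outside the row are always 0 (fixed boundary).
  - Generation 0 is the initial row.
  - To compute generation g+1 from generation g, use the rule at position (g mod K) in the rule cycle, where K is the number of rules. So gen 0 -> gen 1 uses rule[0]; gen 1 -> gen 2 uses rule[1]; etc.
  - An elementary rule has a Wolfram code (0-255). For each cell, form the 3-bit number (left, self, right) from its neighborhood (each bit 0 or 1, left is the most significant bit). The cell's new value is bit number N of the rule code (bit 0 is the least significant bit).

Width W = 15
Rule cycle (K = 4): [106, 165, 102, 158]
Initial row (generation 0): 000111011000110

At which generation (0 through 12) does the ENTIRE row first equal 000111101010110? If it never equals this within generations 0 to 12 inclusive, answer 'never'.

Answer: never

Derivation:
Gen 0: 000111011000110
Gen 1 (rule 106): 001101111001110
Gen 2 (rule 165): 100010110000100
Gen 3 (rule 102): 100111010001100
Gen 4 (rule 158): 111110011011010
Gen 5 (rule 106): 100010111111100
Gen 6 (rule 165): 101011011111001
Gen 7 (rule 102): 111101100001011
Gen 8 (rule 158): 111001010011010
Gen 9 (rule 106): 101010100111100
Gen 10 (rule 165): 111111100011001
Gen 11 (rule 102): 000000100101011
Gen 12 (rule 158): 000001111101010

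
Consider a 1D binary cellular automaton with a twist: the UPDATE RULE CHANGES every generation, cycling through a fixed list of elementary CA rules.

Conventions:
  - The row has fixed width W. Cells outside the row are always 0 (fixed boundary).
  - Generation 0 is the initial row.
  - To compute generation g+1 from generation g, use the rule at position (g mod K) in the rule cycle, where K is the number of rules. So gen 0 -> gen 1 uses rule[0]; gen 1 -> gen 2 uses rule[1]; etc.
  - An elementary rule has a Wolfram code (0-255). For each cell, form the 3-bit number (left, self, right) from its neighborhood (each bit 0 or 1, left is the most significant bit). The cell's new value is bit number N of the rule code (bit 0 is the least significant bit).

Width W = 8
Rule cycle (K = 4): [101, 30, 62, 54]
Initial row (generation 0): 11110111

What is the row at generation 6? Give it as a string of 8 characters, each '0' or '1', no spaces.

Gen 0: 11110111
Gen 1 (rule 101): 00011001
Gen 2 (rule 30): 00110111
Gen 3 (rule 62): 01101100
Gen 4 (rule 54): 10010010
Gen 5 (rule 101): 10010010
Gen 6 (rule 30): 11111111

Answer: 11111111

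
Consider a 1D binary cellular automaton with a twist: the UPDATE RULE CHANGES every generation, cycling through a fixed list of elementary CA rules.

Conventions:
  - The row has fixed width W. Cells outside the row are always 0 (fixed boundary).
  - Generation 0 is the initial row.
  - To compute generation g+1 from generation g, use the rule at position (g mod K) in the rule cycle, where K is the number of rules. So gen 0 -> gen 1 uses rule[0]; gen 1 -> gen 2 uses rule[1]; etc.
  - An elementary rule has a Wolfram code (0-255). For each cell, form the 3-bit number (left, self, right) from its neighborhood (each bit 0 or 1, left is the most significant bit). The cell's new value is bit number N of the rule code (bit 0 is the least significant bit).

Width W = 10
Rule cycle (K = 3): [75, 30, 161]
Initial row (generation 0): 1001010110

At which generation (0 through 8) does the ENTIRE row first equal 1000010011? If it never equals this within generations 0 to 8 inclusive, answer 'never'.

Gen 0: 1001010110
Gen 1 (rule 75): 0010000110
Gen 2 (rule 30): 0111001101
Gen 3 (rule 161): 0010000010
Gen 4 (rule 75): 1100111100
Gen 5 (rule 30): 1011100010
Gen 6 (rule 161): 0101001000
Gen 7 (rule 75): 1000010011
Gen 8 (rule 30): 1100111110

Answer: 7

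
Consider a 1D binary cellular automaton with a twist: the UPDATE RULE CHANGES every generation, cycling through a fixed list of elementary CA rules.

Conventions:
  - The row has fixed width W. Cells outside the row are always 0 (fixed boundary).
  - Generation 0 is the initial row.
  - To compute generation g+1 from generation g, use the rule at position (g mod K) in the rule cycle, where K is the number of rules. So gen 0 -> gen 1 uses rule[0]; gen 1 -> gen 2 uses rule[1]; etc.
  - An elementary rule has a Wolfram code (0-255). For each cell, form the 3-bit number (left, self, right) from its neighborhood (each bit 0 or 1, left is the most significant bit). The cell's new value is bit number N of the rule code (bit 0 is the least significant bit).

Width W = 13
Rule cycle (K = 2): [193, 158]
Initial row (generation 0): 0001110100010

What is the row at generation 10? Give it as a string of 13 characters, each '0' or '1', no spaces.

Gen 0: 0001110100010
Gen 1 (rule 193): 1100110001000
Gen 2 (rule 158): 1011101011100
Gen 3 (rule 193): 0001100001101
Gen 4 (rule 158): 0011010011001
Gen 5 (rule 193): 1001000001000
Gen 6 (rule 158): 1111100011100
Gen 7 (rule 193): 0111101001101
Gen 8 (rule 158): 1111001111001
Gen 9 (rule 193): 0111000111000
Gen 10 (rule 158): 1110101110100

Answer: 1110101110100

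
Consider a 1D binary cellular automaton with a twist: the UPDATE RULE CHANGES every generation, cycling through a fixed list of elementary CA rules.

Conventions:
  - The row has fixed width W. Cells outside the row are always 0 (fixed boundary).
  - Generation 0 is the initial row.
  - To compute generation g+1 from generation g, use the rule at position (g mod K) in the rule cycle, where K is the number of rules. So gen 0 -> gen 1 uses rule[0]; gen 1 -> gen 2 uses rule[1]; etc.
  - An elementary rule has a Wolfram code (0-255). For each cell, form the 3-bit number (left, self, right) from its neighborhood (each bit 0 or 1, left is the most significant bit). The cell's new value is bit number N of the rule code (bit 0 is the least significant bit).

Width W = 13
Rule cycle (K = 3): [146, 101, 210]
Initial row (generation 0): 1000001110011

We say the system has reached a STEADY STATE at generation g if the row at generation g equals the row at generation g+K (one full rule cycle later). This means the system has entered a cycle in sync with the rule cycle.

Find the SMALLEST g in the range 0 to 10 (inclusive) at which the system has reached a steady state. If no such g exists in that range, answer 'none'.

Gen 0: 1000001110011
Gen 1 (rule 146): 0100010101100
Gen 2 (rule 101): 0101011110101
Gen 3 (rule 210): 1000001110000
Gen 4 (rule 146): 0100010101000
Gen 5 (rule 101): 0101011111011
Gen 6 (rule 210): 1000001111001
Gen 7 (rule 146): 0100010110110
Gen 8 (rule 101): 0101011011010
Gen 9 (rule 210): 1000001001001
Gen 10 (rule 146): 0100010110110
Gen 11 (rule 101): 0101011011010
Gen 12 (rule 210): 1000001001001
Gen 13 (rule 146): 0100010110110

Answer: 7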